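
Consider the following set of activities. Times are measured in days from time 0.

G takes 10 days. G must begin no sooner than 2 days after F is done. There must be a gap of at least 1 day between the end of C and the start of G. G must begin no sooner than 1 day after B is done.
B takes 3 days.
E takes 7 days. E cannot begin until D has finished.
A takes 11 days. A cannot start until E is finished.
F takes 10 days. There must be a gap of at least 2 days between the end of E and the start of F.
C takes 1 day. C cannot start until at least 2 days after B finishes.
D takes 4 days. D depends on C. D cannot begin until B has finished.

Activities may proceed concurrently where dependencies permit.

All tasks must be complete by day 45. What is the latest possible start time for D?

10

Nothing follows A; the deadline of day 45 is its only limit. It must start by 45 − 11 = day 34.
G has no dependents, so it just needs to finish by day 45. Starting by 45 − 10 = day 35 achieves that.
Since G (must start by day 35, minus 2-day gap → day 33) depends on it, F must finish by day 33. Backing off its 10-day duration gives a latest start of day 23.
E must finish in time for A (must start by day 34); F (must start by day 23, minus 2-day gap → day 21). The tightest is day 21, so E must start by 21 − 7 = day 14.
D must finish before E (must start by day 14). With a 4-day duration, D must start by 14 − 4 = day 10.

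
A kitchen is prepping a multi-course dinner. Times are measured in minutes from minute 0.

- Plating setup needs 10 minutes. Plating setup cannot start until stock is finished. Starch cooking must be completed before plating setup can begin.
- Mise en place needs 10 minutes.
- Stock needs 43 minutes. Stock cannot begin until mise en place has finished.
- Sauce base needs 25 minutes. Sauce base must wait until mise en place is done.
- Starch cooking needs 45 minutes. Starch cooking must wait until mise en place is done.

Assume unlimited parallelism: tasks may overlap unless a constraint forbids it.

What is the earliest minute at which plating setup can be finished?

65

Mise en place can start immediately at minute 0; it finishes at minute 10.
Starch cooking cannot begin until mise en place (finishes minute 10). It runs from minute 10 to 10 + 45 = minute 55.
Stock cannot begin until mise en place (finishes minute 10). It runs from minute 10 to 10 + 43 = minute 53.
Plating setup has to wait for stock (finishes minute 53); starch cooking (finishes minute 55). The latest of these is minute 55, so plating setup runs minute 55 to 55 + 10 = minute 65.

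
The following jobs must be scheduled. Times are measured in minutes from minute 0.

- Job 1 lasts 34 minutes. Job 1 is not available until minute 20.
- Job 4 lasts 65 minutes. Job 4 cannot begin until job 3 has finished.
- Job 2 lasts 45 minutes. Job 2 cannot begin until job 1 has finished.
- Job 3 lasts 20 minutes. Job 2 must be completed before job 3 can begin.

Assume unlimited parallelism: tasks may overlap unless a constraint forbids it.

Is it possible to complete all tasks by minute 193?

Job 1 waits on its own release at minute 20, so it starts at minute 20 and finishes at 20 + 34 = minute 54.
Job 2 waits on job 1 (finishes minute 54), so it starts at minute 54 and finishes at 54 + 45 = minute 99.
After job 2 (finishes minute 99), job 3 can start at minute 99 and finishes at minute 119.
Job 4 waits on job 3 (finishes minute 119), so it starts at minute 119 and finishes at 119 + 65 = minute 184.
Every task is finished by minute 184, which is no later than the deadline of 193, so the schedule is feasible.

Yes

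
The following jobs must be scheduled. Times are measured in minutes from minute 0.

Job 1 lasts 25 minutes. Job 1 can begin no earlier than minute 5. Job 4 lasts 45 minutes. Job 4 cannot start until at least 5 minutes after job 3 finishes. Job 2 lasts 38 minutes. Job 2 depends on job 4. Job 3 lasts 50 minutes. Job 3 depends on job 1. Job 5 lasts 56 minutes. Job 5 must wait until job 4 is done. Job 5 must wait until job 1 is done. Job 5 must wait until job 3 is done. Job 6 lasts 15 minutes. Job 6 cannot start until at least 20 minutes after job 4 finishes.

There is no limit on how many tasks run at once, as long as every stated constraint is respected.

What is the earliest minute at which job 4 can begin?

After its own release at minute 5, job 1 can start at minute 5 and finishes at minute 30.
Job 3 cannot begin until job 1 (finishes minute 30). It runs from minute 30 to 30 + 50 = minute 80.
Job 4 waits on job 3 (finishes minute 80, plus 5-minute gap → minute 85), so the earliest it can start is minute 85.

85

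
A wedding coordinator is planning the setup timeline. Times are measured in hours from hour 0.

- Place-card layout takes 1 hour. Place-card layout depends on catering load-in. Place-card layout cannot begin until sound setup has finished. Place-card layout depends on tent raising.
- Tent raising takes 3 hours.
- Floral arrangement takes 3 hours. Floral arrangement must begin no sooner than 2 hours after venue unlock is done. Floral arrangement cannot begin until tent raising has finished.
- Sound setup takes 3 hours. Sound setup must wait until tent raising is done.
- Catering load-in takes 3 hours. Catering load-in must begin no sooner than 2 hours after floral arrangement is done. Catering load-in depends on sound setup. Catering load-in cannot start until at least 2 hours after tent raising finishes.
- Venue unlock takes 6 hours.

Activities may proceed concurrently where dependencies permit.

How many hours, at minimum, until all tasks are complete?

Tent raising can start immediately at hour 0; it finishes at hour 3.
Sound setup waits on tent raising (finishes hour 3), so it starts at hour 3 and finishes at 3 + 3 = hour 6.
Venue unlock has no prerequisites, so it starts at hour 0 and finishes at hour 6.
Floral arrangement cannot start until venue unlock (finishes hour 6, plus 2-hour gap → hour 8); tent raising (finishes hour 3). The controlling bound is hour 8, so floral arrangement finishes at 8 + 3 = hour 11.
For catering load-in: floral arrangement (finishes hour 11, plus 2-hour gap → hour 13); sound setup (finishes hour 6); tent raising (finishes hour 3, plus 2-hour gap → hour 5). Taking the maximum gives a start of hour 13, and it finishes at 13 + 3 = hour 16.
Place-card layout has to wait for catering load-in (finishes hour 16); sound setup (finishes hour 6); tent raising (finishes hour 3). The latest of these is hour 16, so place-card layout runs hour 16 to 16 + 1 = hour 17.
All tasks are finished once the last one completes. Finish times: Venue unlock at 6, Tent raising at 3, Floral arrangement at 11, Sound setup at 6, Catering load-in at 16, Place-card layout at 17. The latest is hour 17.

17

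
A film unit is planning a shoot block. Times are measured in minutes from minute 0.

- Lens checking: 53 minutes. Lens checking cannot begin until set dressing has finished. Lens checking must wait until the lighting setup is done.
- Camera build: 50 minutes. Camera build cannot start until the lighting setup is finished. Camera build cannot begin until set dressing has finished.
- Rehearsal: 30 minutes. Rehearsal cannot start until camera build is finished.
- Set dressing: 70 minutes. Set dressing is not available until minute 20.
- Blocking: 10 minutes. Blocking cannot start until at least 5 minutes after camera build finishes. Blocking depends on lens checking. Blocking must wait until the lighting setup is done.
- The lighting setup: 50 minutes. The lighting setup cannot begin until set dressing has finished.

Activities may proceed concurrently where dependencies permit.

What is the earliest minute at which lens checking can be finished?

193

Set dressing waits on its own release at minute 20, so it starts at minute 20 and finishes at 20 + 70 = minute 90.
The lighting setup waits on set dressing (finishes minute 90), so it starts at minute 90 and finishes at 90 + 50 = minute 140.
Lens checking needs all of set dressing (finishes minute 90); the lighting setup (finishes minute 140). That puts its earliest start at minute 140; it finishes at 140 + 53 = minute 193.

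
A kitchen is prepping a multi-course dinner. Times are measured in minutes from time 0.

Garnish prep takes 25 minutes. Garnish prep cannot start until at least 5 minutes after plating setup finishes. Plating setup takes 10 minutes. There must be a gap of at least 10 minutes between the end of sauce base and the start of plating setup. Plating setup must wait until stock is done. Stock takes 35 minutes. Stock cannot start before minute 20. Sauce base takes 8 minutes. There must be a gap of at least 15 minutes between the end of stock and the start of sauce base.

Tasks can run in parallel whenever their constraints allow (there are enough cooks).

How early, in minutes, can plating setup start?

88

Stock waits on its own release at minute 20, so it starts at minute 20 and finishes at 20 + 35 = minute 55.
Sauce base waits on stock (finishes minute 55, plus 15-minute gap → minute 70), so it starts at minute 70 and finishes at 70 + 8 = minute 78.
Plating setup waits on sauce base (finishes minute 78, plus 10-minute gap → minute 88); stock (finishes minute 55). The latest of these is minute 88, which is the earliest plating setup can start.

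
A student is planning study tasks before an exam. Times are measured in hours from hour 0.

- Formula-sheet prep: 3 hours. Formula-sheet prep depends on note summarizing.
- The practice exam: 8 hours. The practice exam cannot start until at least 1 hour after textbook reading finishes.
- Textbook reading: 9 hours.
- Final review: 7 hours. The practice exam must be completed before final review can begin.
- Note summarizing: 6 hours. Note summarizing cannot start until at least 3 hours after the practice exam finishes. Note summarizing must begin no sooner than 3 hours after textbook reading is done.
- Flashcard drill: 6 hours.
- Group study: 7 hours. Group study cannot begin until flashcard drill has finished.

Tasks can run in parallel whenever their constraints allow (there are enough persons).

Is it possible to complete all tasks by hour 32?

Nothing blocks flashcard drill, so it runs from hour 0 to hour 6.
Group study waits on flashcard drill (finishes hour 6), so it starts at hour 6 and finishes at 6 + 7 = hour 13.
Textbook reading has no prerequisites, so it starts at hour 0 and finishes at hour 9.
The practice exam waits on textbook reading (finishes hour 9, plus 1-hour gap → hour 10), so it starts at hour 10 and finishes at 10 + 8 = hour 18.
After the practice exam (finishes hour 18), final review can start at hour 18 and finishes at hour 25.
Note summarizing has to wait for the practice exam (finishes hour 18, plus 3-hour gap → hour 21); textbook reading (finishes hour 9, plus 3-hour gap → hour 12). The latest of these is hour 21, so note summarizing runs hour 21 to 21 + 6 = hour 27.
Formula-sheet prep cannot begin until note summarizing (finishes hour 27). It runs from hour 27 to 27 + 3 = hour 30.
Every task is finished by hour 30, which is no later than the deadline of 32, so the schedule is feasible.

Yes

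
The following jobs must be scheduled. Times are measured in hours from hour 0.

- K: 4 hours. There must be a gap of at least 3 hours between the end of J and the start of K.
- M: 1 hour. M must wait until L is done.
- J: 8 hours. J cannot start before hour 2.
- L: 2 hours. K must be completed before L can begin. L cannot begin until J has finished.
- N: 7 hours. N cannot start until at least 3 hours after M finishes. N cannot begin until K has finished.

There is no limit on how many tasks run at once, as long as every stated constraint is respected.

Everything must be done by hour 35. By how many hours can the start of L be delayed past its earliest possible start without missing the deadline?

J waits on its own release at hour 2, so it starts at hour 2 and finishes at 2 + 8 = hour 10.
After J (finishes hour 10, plus 3-hour gap → hour 13), K can start at hour 13 and finishes at hour 17.
L cannot start until K (finishes hour 17); J (finishes hour 10). The controlling bound is hour 17, so L finishes at 17 + 2 = hour 19.

Working backward from the deadline:
N must finish by hour 35; it takes 7 hours, so it must start by 35 − 7 = hour 28.
M has to be done before N (must start by hour 28, minus 3-hour gap → hour 25). That means finishing by hour 25, i.e. starting by 25 − 1 = hour 24.
L feeds into M (must start by hour 24); so L must finish by hour 24 and therefore start by hour 22.
So L can start as early as hour 17 and as late as hour 22, giving 22 − 17 = 5 hours of slack.

5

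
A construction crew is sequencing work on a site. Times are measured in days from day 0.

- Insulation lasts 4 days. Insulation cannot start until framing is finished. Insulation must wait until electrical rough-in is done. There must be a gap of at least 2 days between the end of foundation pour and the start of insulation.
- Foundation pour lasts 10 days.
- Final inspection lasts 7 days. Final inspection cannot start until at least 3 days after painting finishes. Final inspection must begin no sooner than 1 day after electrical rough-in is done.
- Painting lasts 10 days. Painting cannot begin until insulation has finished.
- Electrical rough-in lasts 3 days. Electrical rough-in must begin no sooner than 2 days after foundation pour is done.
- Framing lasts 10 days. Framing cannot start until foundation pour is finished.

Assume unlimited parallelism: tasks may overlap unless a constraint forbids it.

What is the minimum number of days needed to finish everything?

44

Foundation pour can start immediately at day 0; it finishes at day 10.
Electrical rough-in waits on foundation pour (finishes day 10, plus 2-day gap → day 12), so it starts at day 12 and finishes at 12 + 3 = day 15.
Framing waits on foundation pour (finishes day 10), so it starts at day 10 and finishes at 10 + 10 = day 20.
For insulation: framing (finishes day 20); electrical rough-in (finishes day 15); foundation pour (finishes day 10, plus 2-day gap → day 12). Taking the maximum gives a start of day 20, and it finishes at 20 + 4 = day 24.
Painting waits on insulation (finishes day 24), so it starts at day 24 and finishes at 24 + 10 = day 34.
Final inspection has to wait for painting (finishes day 34, plus 3-day gap → day 37); electrical rough-in (finishes day 15, plus 1-day gap → day 16). The latest of these is day 37, so final inspection runs day 37 to 37 + 7 = day 44.
All tasks are finished once the last one completes. Finish times: Foundation pour at 10, Framing at 20, Electrical rough-in at 15, Insulation at 24, Painting at 34, Final inspection at 44. The latest is day 44.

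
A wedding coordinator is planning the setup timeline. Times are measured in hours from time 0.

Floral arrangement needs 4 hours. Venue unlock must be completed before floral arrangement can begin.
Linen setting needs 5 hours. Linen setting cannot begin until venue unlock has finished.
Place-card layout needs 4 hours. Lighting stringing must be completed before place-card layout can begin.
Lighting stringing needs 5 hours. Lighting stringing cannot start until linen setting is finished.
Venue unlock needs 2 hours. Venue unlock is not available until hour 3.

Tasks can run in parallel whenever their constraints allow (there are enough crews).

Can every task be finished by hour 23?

Venue unlock cannot begin until its own release at hour 3. It runs from hour 3 to 3 + 2 = hour 5.
Floral arrangement cannot begin until venue unlock (finishes hour 5). It runs from hour 5 to 5 + 4 = hour 9.
After venue unlock (finishes hour 5), linen setting can start at hour 5 and finishes at hour 10.
Lighting stringing cannot begin until linen setting (finishes hour 10). It runs from hour 10 to 10 + 5 = hour 15.
Place-card layout waits on lighting stringing (finishes hour 15), so it starts at hour 15 and finishes at 15 + 4 = hour 19.
Every task is finished by hour 19, which is no later than the deadline of 23, so the schedule is feasible.

Yes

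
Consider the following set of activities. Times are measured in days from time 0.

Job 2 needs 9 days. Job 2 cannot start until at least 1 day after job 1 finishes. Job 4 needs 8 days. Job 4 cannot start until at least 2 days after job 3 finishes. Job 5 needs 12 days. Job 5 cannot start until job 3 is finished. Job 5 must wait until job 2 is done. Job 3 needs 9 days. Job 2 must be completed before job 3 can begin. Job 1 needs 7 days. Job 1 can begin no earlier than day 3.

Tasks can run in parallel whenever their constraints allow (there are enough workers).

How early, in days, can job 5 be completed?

Job 1 cannot begin until its own release at day 3. It runs from day 3 to 3 + 7 = day 10.
After job 1 (finishes day 10, plus 1-day gap → day 11), job 2 can start at day 11 and finishes at day 20.
After job 2 (finishes day 20), job 3 can start at day 20 and finishes at day 29.
Job 5 cannot start until job 3 (finishes day 29); job 2 (finishes day 20). The controlling bound is day 29, so job 5 finishes at 29 + 12 = day 41.

41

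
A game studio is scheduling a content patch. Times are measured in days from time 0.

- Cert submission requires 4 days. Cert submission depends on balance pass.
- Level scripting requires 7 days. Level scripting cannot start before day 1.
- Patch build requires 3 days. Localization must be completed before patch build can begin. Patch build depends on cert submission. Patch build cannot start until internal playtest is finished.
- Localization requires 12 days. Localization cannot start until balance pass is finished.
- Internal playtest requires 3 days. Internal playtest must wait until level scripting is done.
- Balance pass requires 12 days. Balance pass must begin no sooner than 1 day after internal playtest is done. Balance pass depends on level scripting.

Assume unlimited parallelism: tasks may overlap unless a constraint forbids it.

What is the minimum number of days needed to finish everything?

39

Level scripting waits on its own release at day 1, so it starts at day 1 and finishes at 1 + 7 = day 8.
Internal playtest waits on level scripting (finishes day 8), so it starts at day 8 and finishes at 8 + 3 = day 11.
Balance pass has to wait for internal playtest (finishes day 11, plus 1-day gap → day 12); level scripting (finishes day 8). The latest of these is day 12, so balance pass runs day 12 to 12 + 12 = day 24.
After balance pass (finishes day 24), cert submission can start at day 24 and finishes at day 28.
Localization cannot begin until balance pass (finishes day 24). It runs from day 24 to 24 + 12 = day 36.
Patch build has to wait for localization (finishes day 36); cert submission (finishes day 28); internal playtest (finishes day 11). The latest of these is day 36, so patch build runs day 36 to 36 + 3 = day 39.
All tasks are finished once the last one completes. Finish times: Level scripting at 8, Internal playtest at 11, Balance pass at 24, Localization at 36, Cert submission at 28, Patch build at 39. The latest is day 39.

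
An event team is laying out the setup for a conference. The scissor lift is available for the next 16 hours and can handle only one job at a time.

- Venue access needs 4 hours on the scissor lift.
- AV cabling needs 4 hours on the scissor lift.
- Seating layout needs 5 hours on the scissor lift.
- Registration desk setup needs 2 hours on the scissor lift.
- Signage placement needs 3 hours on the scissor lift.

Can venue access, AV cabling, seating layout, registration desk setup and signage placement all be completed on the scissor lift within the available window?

No

Running back to back, the jobs need 4 + 4 + 5 + 2 + 3 = 18 hours on the scissor lift.
Since 18 > 16, they cannot all fit.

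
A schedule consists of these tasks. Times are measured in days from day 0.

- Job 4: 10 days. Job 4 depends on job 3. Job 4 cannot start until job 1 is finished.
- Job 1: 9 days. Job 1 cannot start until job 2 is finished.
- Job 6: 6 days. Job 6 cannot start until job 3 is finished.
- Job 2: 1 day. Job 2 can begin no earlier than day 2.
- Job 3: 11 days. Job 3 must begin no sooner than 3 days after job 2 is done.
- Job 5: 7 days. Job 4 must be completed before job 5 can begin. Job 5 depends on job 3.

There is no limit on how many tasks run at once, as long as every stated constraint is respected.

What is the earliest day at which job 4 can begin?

Job 2 cannot begin until its own release at day 2. It runs from day 2 to 2 + 1 = day 3.
After job 2 (finishes day 3, plus 3-day gap → day 6), job 3 can start at day 6 and finishes at day 17.
After job 2 (finishes day 3), job 1 can start at day 3 and finishes at day 12.
Job 4 waits on job 3 (finishes day 17); job 1 (finishes day 12). The latest of these is day 17, which is the earliest job 4 can start.

17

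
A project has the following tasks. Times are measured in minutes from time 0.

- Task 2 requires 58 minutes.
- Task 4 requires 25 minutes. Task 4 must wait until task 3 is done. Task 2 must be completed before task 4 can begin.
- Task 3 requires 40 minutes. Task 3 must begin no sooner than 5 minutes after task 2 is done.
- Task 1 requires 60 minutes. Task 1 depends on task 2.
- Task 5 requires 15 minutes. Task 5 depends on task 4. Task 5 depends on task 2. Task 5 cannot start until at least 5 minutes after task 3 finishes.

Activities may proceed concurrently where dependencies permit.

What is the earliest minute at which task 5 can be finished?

Task 2 can start immediately at minute 0; it finishes at minute 58.
Task 3 cannot begin until task 2 (finishes minute 58, plus 5-minute gap → minute 63). It runs from minute 63 to 63 + 40 = minute 103.
Task 4 cannot start until task 3 (finishes minute 103); task 2 (finishes minute 58). The controlling bound is minute 103, so task 4 finishes at 103 + 25 = minute 128.
For task 5: task 4 (finishes minute 128); task 2 (finishes minute 58); task 3 (finishes minute 103, plus 5-minute gap → minute 108). Taking the maximum gives a start of minute 128, and it finishes at 128 + 15 = minute 143.

143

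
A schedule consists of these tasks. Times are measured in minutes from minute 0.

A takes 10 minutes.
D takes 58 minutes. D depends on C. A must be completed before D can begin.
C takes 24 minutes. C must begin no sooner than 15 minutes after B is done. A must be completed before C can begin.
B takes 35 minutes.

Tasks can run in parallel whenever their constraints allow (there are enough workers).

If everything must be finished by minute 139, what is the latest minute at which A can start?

To finish by minute 139, D (duration 58) must start no later than minute 81.
Since D (must start by minute 81) depends on it, C must finish by minute 81. Backing off its 24-minute duration gives a latest start of minute 57.
For A: C (must start by minute 57); D (must start by minute 81). The most restrictive is minute 57; with a 10-minute duration, A must start by minute 47.

47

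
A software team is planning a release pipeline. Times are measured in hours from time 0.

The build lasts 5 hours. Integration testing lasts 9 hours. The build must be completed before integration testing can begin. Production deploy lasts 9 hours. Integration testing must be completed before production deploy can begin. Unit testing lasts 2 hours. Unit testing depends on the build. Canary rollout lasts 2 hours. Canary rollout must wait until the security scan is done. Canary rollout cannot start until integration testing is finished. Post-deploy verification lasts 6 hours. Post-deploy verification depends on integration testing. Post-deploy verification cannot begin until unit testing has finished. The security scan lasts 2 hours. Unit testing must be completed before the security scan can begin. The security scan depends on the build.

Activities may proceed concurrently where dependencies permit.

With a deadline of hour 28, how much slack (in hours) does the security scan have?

The build has no prerequisites, so it starts at hour 0 and finishes at hour 5.
Unit testing cannot begin until the build (finishes hour 5). It runs from hour 5 to 5 + 2 = hour 7.
The security scan cannot start until unit testing (finishes hour 7); the build (finishes hour 5). The controlling bound is hour 7, so the security scan finishes at 7 + 2 = hour 9.

Working backward from the deadline:
Nothing follows canary rollout; the deadline of hour 28 is its only limit. It must start by 28 − 2 = hour 26.
Since canary rollout (must start by hour 26) depends on it, the security scan must finish by hour 26. Backing off its 2-hour duration gives a latest start of hour 24.
So the security scan can start as early as hour 7 and as late as hour 24, giving 24 − 7 = 17 hours of slack.

17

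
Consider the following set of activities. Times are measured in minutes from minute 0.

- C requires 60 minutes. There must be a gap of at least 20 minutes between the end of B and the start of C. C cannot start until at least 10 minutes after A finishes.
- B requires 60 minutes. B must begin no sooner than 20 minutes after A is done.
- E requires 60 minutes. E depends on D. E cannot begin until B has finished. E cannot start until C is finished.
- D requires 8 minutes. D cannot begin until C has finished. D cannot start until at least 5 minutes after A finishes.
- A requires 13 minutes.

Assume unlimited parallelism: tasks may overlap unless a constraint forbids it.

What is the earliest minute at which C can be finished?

173

Nothing blocks A, so it runs from minute 0 to minute 13.
B waits on A (finishes minute 13, plus 20-minute gap → minute 33), so it starts at minute 33 and finishes at 33 + 60 = minute 93.
C cannot start until B (finishes minute 93, plus 20-minute gap → minute 113); A (finishes minute 13, plus 10-minute gap → minute 23). The controlling bound is minute 113, so C finishes at 113 + 60 = minute 173.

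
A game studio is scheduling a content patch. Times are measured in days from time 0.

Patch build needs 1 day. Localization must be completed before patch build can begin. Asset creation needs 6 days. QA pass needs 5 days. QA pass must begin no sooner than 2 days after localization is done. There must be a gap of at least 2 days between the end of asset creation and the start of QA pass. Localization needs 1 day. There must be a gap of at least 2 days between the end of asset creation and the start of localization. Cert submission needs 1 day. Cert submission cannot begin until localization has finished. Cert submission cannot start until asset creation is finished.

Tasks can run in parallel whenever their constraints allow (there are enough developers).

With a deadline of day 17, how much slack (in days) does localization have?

Asset creation has no prerequisites, so it starts at day 0 and finishes at day 6.
Localization cannot begin until asset creation (finishes day 6, plus 2-day gap → day 8). It runs from day 8 to 8 + 1 = day 9.

Working backward from the deadline:
QA pass must finish by day 17; it takes 5 days, so it must start by 17 − 5 = day 12.
Cert submission must finish by day 17; it takes 1 day, so it must start by 17 − 1 = day 16.
Patch build has no dependents, so it just needs to finish by day 17. Starting by 17 − 1 = day 16 achieves that.
Localization feeds QA pass (must start by day 12, minus 2-day gap → day 10); cert submission (must start by day 16); patch build (must start by day 16). Taking the minimum, localization must finish by day 10 and start by 10 − 1 = day 9.
So localization can start as early as day 8 and as late as day 9, giving 9 − 8 = 1 day of slack.

1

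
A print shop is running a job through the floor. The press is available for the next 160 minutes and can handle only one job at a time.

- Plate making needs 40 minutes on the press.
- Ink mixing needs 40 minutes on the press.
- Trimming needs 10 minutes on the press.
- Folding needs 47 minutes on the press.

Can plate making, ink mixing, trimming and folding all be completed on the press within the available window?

Yes

Running back to back, the jobs need 40 + 40 + 10 + 47 = 137 minutes on the press.
Since 137 ≤ 160, they fit within the window.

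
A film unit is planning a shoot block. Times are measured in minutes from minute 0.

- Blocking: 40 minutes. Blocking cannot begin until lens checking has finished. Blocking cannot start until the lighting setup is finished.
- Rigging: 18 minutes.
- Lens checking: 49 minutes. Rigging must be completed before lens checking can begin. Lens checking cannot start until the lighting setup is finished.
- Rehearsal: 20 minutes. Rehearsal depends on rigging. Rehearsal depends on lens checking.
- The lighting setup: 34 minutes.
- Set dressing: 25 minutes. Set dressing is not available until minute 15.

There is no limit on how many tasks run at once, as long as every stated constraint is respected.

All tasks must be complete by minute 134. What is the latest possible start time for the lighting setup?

Blocking has no dependents, so it just needs to finish by minute 134. Starting by 134 − 40 = minute 94 achieves that.
To finish by minute 134, rehearsal (duration 20) must start no later than minute 114.
Lens checking has several dependents: blocking (must start by minute 94); rehearsal (must start by minute 114). The earliest of those limits is minute 94, so lens checking must start by 94 − 49 = minute 45.
For the lighting setup: lens checking (must start by minute 45); blocking (must start by minute 94). The most restrictive is minute 45; with a 34-minute duration, the lighting setup must start by minute 11.

11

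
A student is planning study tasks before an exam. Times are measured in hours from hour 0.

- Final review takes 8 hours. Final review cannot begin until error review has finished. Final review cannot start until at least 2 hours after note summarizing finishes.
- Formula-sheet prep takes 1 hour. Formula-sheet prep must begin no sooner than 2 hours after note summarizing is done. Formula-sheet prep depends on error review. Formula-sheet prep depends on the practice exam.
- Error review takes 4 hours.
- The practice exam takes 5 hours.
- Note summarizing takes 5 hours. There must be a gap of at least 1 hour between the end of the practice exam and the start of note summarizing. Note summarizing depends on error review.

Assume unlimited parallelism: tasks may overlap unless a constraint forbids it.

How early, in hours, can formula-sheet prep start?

Error review can start immediately at hour 0; it finishes at hour 4.
The practice exam can start immediately at hour 0; it finishes at hour 5.
For note summarizing: the practice exam (finishes hour 5, plus 1-hour gap → hour 6); error review (finishes hour 4). Taking the maximum gives a start of hour 6, and it finishes at 6 + 5 = hour 11.
Formula-sheet prep waits on note summarizing (finishes hour 11, plus 2-hour gap → hour 13); error review (finishes hour 4); the practice exam (finishes hour 5). The latest of these is hour 13, which is the earliest formula-sheet prep can start.

13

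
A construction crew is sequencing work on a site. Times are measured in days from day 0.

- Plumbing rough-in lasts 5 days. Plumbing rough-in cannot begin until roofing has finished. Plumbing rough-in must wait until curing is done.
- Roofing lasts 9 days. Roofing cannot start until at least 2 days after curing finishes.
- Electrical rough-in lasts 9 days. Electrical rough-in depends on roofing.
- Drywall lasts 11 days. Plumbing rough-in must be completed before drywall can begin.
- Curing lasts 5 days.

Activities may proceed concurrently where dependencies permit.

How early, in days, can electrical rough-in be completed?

Nothing blocks curing, so it runs from day 0 to day 5.
After curing (finishes day 5, plus 2-day gap → day 7), roofing can start at day 7 and finishes at day 16.
After roofing (finishes day 16), electrical rough-in can start at day 16 and finishes at day 25.

25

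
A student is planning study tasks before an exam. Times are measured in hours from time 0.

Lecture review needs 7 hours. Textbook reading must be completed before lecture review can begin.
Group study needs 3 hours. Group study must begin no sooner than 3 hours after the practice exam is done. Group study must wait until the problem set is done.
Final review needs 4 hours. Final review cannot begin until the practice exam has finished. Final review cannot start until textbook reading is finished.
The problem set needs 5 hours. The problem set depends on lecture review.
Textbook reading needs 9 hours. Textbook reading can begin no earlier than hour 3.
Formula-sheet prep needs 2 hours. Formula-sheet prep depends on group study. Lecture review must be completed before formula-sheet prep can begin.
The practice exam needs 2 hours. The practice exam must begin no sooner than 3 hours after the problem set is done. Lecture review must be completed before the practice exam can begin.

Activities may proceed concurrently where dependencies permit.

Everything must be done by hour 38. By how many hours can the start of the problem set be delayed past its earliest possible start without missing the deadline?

1

Textbook reading waits on its own release at hour 3, so it starts at hour 3 and finishes at 3 + 9 = hour 12.
After textbook reading (finishes hour 12), lecture review can start at hour 12 and finishes at hour 19.
The problem set waits on lecture review (finishes hour 19), so it starts at hour 19 and finishes at 19 + 5 = hour 24.

Working backward from the deadline:
Nothing follows formula-sheet prep; the deadline of hour 38 is its only limit. It must start by 38 − 2 = hour 36.
Group study must finish before formula-sheet prep (must start by hour 36). With a 3-hour duration, group study must start by 36 − 3 = hour 33.
Final review must finish by hour 38; it takes 4 hours, so it must start by 38 − 4 = hour 34.
The practice exam feeds group study (must start by hour 33, minus 3-hour gap → hour 30); final review (must start by hour 34). Taking the minimum, the practice exam must finish by hour 30 and start by 30 − 2 = hour 28.
The problem set has several dependents: the practice exam (must start by hour 28, minus 3-hour gap → hour 25); group study (must start by hour 33). The earliest of those limits is hour 25, so the problem set must start by 25 − 5 = hour 20.
So the problem set can start as early as hour 19 and as late as hour 20, giving 20 − 19 = 1 hour of slack.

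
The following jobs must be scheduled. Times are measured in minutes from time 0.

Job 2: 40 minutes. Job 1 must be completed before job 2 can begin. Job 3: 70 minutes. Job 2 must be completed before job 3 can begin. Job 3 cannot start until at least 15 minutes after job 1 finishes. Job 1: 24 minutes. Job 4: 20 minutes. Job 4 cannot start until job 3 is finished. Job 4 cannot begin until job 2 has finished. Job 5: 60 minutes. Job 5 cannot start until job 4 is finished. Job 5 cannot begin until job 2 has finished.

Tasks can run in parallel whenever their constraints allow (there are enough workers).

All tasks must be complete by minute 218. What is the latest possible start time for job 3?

To finish by minute 218, job 5 (duration 60) must start no later than minute 158.
Job 4 has to be done before job 5 (must start by minute 158). That means finishing by minute 158, i.e. starting by 158 − 20 = minute 138.
Job 3 feeds into job 4 (must start by minute 138); so job 3 must finish by minute 138 and therefore start by minute 68.

68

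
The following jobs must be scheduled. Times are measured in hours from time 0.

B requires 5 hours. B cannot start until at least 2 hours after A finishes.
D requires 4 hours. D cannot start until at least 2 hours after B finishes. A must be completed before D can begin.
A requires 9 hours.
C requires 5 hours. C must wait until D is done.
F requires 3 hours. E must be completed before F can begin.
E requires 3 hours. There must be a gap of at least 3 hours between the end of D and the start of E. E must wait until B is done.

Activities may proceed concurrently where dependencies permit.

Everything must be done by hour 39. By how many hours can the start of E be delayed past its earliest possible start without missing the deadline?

8

Nothing blocks A, so it runs from hour 0 to hour 9.
B cannot begin until A (finishes hour 9, plus 2-hour gap → hour 11). It runs from hour 11 to 11 + 5 = hour 16.
D has to wait for B (finishes hour 16, plus 2-hour gap → hour 18); A (finishes hour 9). The latest of these is hour 18, so D runs hour 18 to 18 + 4 = hour 22.
For E: D (finishes hour 22, plus 3-hour gap → hour 25); B (finishes hour 16). Taking the maximum gives a start of hour 25, and it finishes at 25 + 3 = hour 28.

Working backward from the deadline:
F has no dependents, so it just needs to finish by hour 39. Starting by 39 − 3 = hour 36 achieves that.
E must finish before F (must start by hour 36). With a 3-hour duration, E must start by 36 − 3 = hour 33.
So E can start as early as hour 25 and as late as hour 33, giving 33 − 25 = 8 hours of slack.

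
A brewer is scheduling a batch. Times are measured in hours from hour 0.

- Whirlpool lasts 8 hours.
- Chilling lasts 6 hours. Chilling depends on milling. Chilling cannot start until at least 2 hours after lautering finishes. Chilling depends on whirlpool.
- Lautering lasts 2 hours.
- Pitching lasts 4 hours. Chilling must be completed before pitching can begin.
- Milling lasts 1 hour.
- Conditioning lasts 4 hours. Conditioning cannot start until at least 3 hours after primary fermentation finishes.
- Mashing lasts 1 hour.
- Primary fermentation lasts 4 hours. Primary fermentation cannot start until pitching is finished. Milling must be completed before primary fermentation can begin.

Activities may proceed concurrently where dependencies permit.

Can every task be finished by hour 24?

Nothing blocks whirlpool, so it runs from hour 0 to hour 8.
Lautering has no prerequisites, so it starts at hour 0 and finishes at hour 2.
Mashing can start immediately at hour 0; it finishes at hour 1.
Milling can start immediately at hour 0; it finishes at hour 1.
Chilling has to wait for milling (finishes hour 1); lautering (finishes hour 2, plus 2-hour gap → hour 4); whirlpool (finishes hour 8). The latest of these is hour 8, so chilling runs hour 8 to 8 + 6 = hour 14.
Pitching waits on chilling (finishes hour 14), so it starts at hour 14 and finishes at 14 + 4 = hour 18.
For primary fermentation: pitching (finishes hour 18); milling (finishes hour 1). Taking the maximum gives a start of hour 18, and it finishes at 18 + 4 = hour 22.
Conditioning cannot begin until primary fermentation (finishes hour 22, plus 3-hour gap → hour 25). It runs from hour 25 to 25 + 4 = hour 29.
The earliest everything can be done is hour 29, which is after the deadline of 24, so it is not possible.

No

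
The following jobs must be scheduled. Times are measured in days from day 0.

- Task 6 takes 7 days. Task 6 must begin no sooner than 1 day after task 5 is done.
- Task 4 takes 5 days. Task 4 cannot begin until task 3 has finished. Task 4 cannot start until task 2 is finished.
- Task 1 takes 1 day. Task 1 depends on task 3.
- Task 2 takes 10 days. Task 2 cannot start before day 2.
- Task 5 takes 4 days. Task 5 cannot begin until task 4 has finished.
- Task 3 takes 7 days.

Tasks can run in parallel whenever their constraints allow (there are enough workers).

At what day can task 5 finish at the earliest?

21

Task 3 has no prerequisites, so it starts at day 0 and finishes at day 7.
Task 2 cannot begin until its own release at day 2. It runs from day 2 to 2 + 10 = day 12.
Task 4 cannot start until task 3 (finishes day 7); task 2 (finishes day 12). The controlling bound is day 12, so task 4 finishes at 12 + 5 = day 17.
After task 4 (finishes day 17), task 5 can start at day 17 and finishes at day 21.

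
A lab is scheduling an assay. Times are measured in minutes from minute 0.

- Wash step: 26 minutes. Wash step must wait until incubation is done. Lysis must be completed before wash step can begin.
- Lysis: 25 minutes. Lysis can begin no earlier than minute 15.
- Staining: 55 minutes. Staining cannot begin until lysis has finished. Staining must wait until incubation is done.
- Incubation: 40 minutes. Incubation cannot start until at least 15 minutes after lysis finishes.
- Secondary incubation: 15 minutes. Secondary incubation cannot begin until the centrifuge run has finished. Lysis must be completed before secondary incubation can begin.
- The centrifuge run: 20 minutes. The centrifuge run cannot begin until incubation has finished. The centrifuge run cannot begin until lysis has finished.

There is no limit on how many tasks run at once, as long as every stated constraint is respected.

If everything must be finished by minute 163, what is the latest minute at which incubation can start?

To finish by minute 163, secondary incubation (duration 15) must start no later than minute 148.
The centrifuge run feeds into secondary incubation (must start by minute 148); so the centrifuge run must finish by minute 148 and therefore start by minute 128.
To finish by minute 163, wash step (duration 26) must start no later than minute 137.
To finish by minute 163, staining (duration 55) must start no later than minute 108.
Incubation feeds the centrifuge run (must start by minute 128); wash step (must start by minute 137); staining (must start by minute 108). Taking the minimum, incubation must finish by minute 108 and start by 108 − 40 = minute 68.

68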